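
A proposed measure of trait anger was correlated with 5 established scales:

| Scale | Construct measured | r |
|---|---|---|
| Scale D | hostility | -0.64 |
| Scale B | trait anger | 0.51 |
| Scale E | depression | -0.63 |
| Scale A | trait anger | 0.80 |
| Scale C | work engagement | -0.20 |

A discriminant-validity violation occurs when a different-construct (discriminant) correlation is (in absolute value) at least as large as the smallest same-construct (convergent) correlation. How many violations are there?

2

Convergent (same construct = trait anger): Scale B, Scale A.
Smallest convergent = 0.51. Discriminant |r|: 0.64, 0.63, 0.20; count ≥ 0.51 → 2.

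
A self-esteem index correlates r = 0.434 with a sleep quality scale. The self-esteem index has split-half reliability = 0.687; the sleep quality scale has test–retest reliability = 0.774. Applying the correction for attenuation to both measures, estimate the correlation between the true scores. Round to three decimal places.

r_true = r_obs / √(r_xx · r_yy) = 0.434 / √(0.687 × 0.774) = 0.434 / √0.531738 = 0.434 / 0.7292 ≈ 0.595.

0.595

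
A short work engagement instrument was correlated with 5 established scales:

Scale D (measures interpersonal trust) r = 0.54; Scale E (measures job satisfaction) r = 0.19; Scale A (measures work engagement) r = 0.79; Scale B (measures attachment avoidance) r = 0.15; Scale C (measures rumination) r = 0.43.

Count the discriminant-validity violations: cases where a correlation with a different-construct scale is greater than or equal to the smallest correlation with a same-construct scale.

Convergent (same construct = work engagement): Scale A.
Smallest convergent = 0.79. Discriminant values: 0.54, 0.19, 0.15, 0.43; count ≥ 0.79 → 0.

0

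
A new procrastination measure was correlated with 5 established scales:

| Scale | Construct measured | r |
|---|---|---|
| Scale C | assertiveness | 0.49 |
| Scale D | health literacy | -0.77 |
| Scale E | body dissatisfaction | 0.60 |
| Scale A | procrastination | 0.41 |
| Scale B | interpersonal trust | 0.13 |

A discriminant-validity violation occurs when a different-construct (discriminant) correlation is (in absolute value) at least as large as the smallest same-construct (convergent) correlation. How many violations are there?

Convergent (same construct = procrastination): Scale A.
Smallest convergent = 0.41. Discriminant |r|: 0.49, 0.77, 0.60, 0.13; count ≥ 0.41 → 3.

3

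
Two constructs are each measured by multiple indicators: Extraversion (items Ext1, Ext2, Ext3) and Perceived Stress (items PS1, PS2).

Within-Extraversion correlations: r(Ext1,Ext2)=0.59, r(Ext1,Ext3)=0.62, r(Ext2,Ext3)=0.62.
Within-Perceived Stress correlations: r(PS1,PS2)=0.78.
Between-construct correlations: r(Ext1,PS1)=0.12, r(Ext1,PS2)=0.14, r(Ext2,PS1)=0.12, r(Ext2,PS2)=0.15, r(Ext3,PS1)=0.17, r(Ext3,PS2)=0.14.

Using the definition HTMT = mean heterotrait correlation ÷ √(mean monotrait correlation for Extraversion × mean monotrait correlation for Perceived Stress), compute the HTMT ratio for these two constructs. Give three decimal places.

0.203

Between-construct mean = 0.84/6 = 0.1400.
Mean within-Ext = 1.83/3 = 0.6100; mean within-PS = 0.78/1 = 0.7800.
Geometric mean = √(0.6100 × 0.7800) = 0.6898.
HTMT = 0.1400 / 0.6898 = 0.203.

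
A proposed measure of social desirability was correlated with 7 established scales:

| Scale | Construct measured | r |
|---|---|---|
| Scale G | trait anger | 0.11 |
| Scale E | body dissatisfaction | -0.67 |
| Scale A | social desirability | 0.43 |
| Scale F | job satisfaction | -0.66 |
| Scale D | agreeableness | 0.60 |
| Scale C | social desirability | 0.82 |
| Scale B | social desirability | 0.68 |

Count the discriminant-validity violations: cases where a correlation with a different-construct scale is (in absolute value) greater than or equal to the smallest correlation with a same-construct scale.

3

Convergent (same construct = social desirability): Scale A, Scale C, Scale B.
Smallest convergent = 0.43. Discriminant |r|: 0.11, 0.67, 0.66, 0.60; count ≥ 0.43 → 3.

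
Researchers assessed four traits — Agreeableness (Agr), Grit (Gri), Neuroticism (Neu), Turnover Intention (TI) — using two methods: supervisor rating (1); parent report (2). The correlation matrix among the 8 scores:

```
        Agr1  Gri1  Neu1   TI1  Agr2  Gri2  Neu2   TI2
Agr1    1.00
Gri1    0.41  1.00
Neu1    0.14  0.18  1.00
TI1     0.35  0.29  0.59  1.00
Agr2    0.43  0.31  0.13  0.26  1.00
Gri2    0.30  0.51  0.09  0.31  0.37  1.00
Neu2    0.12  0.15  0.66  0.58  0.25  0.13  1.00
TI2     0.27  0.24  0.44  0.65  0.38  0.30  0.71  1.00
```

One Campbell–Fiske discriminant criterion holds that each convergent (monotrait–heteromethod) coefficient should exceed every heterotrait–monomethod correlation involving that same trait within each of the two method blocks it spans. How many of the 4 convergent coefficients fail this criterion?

Each convergent coefficient versus the relevant comparison correlations:
Agr (methods 1·2): 0.43 vs {0.41, 0.37, 0.14, 0.25, 0.35, 0.38} → pass.
Gri (methods 1·2): 0.51 vs {0.41, 0.37, 0.18, 0.13, 0.29, 0.30} → pass.
Neu (methods 1·2): 0.66 vs {0.14, 0.25, 0.18, 0.13, 0.59, 0.71} → fail.
TI (methods 1·2): 0.65 vs {0.35, 0.38, 0.29, 0.30, 0.59, 0.71} → fail.
2 of 4 fail.

2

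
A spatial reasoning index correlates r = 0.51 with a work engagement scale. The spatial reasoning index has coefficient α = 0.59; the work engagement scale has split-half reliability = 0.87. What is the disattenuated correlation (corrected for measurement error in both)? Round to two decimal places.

r_true = r_obs / √(r_xx · r_yy) = 0.51 / √(0.59 × 0.87) = 0.51 / √0.5133 = 0.51 / 0.7164 ≈ 0.71.

0.71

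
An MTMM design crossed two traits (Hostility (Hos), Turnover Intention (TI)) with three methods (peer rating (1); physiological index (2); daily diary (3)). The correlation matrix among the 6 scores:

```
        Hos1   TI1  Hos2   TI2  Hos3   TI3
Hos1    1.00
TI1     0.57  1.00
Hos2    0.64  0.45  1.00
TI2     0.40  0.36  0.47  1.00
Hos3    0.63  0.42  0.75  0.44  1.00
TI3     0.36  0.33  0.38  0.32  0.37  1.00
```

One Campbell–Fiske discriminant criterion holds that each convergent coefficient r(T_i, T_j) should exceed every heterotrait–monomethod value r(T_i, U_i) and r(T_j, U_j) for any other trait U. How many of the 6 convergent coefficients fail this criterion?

Checking each validity diagonal entry against its comparison values:
Hos (methods 1·2): 0.64 vs {0.57, 0.47} → pass.
Hos (methods 1·3): 0.63 vs {0.57, 0.37} → pass.
Hos (methods 2·3): 0.75 vs {0.47, 0.37} → pass.
TI (methods 1·2): 0.36 vs {0.57, 0.47} → fail.
TI (methods 1·3): 0.33 vs {0.57, 0.37} → fail.
TI (methods 2·3): 0.32 vs {0.47, 0.37} → fail.
3 of 6 fail.

3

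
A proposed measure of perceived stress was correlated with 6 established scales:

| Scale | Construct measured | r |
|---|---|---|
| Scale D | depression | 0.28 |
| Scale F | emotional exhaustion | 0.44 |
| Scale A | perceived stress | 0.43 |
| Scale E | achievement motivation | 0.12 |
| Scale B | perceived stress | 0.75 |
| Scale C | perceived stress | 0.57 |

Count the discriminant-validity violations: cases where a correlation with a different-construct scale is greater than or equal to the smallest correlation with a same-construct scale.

1

Convergent (same construct = perceived stress): Scale A, Scale B, Scale C.
Smallest convergent = 0.43. Discriminant values: 0.28, 0.44, 0.12; count ≥ 0.43 → 1.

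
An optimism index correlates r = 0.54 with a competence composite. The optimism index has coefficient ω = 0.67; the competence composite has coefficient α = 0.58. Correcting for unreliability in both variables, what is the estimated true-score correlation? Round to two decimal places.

0.87

r_true = r_obs / √(r_xx · r_yy) = 0.54 / √(0.67 × 0.58) = 0.54 / √0.3886 = 0.54 / 0.6234 ≈ 0.87.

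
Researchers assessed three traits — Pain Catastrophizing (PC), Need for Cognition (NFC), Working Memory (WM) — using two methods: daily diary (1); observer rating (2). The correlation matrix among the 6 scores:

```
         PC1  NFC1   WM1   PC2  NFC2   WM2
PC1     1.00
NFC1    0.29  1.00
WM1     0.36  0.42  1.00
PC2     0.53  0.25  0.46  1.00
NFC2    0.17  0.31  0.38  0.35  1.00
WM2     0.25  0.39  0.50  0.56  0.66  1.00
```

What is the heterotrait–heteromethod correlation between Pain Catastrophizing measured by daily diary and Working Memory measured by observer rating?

Different traits and methods: r(PC1, WM2) = 0.25.

0.25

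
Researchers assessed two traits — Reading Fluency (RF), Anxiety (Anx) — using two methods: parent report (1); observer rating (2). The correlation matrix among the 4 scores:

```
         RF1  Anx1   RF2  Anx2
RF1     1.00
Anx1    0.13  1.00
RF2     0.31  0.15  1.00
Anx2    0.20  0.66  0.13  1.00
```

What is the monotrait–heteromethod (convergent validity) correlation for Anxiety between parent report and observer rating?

0.66

Same trait (Anx), different methods: r(Anx1, Anx2) = 0.66.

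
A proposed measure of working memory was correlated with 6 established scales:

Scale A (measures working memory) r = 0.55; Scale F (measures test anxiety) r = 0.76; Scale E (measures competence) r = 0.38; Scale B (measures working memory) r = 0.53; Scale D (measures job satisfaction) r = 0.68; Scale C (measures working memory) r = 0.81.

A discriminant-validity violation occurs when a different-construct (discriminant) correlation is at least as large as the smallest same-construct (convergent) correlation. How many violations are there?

Convergent (same construct = working memory): Scale A, Scale B, Scale C.
Smallest convergent = 0.53. Discriminant values: 0.76, 0.38, 0.68; count ≥ 0.53 → 2.

2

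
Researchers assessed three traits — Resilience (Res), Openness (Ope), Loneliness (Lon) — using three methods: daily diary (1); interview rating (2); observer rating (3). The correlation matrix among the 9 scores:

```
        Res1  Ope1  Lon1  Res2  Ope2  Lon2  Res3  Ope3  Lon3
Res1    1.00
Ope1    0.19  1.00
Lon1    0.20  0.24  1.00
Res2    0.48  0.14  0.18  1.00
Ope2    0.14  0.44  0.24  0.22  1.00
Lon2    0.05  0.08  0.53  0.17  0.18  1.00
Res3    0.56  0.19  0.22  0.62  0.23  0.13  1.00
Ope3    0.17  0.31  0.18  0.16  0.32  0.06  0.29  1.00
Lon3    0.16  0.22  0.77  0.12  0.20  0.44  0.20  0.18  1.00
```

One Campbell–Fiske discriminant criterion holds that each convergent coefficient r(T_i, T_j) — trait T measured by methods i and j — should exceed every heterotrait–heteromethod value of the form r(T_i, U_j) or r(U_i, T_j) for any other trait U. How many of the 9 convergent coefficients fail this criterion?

Each convergent coefficient versus the relevant comparison correlations:
Res (methods 1·2): 0.48 vs {0.14, 0.14, 0.05, 0.18} → pass.
Res (methods 1·3): 0.56 vs {0.17, 0.19, 0.16, 0.22} → pass.
Res (methods 2·3): 0.62 vs {0.16, 0.23, 0.12, 0.13} → pass.
Ope (methods 1·2): 0.44 vs {0.14, 0.14, 0.08, 0.24} → pass.
Ope (methods 1·3): 0.31 vs {0.19, 0.17, 0.22, 0.18} → pass.
Ope (methods 2·3): 0.32 vs {0.23, 0.16, 0.20, 0.06} → pass.
Lon (methods 1·2): 0.53 vs {0.18, 0.05, 0.24, 0.08} → pass.
Lon (methods 1·3): 0.77 vs {0.22, 0.16, 0.18, 0.22} → pass.
Lon (methods 2·3): 0.44 vs {0.13, 0.12, 0.06, 0.20} → pass.
0 of 9 fail.

0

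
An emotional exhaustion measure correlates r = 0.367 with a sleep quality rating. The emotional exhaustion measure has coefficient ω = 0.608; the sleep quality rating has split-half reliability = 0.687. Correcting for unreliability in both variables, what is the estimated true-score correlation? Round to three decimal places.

0.568

r_true = r_obs / √(r_xx · r_yy) = 0.367 / √(0.608 × 0.687) = 0.367 / √0.417696 = 0.367 / 0.6463 ≈ 0.568.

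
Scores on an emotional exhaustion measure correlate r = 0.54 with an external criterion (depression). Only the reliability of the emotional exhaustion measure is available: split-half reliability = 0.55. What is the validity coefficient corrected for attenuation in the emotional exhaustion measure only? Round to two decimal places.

Single correction: r_c = r_obs / √r_xx = 0.54 / √0.55 = 0.54 / 0.7416 ≈ 0.73.

0.73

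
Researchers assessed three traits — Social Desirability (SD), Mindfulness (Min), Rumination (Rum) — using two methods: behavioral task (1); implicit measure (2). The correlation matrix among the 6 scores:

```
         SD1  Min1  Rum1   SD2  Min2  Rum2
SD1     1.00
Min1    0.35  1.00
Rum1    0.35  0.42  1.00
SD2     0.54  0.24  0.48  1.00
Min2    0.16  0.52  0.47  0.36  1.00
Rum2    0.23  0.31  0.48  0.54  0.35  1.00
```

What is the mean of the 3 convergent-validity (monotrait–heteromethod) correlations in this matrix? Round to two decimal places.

0.51

Convergent values: 0.54, 0.52, 0.48; mean = 1.54/3 = 0.51.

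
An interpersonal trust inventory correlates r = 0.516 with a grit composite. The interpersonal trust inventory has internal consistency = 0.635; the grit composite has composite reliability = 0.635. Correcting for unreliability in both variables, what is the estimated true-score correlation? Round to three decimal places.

r_true = r_obs / √(r_xx · r_yy) = 0.516 / √(0.635 × 0.635) = 0.516 / √0.403225 = 0.516 / 0.6350 ≈ 0.813.

0.813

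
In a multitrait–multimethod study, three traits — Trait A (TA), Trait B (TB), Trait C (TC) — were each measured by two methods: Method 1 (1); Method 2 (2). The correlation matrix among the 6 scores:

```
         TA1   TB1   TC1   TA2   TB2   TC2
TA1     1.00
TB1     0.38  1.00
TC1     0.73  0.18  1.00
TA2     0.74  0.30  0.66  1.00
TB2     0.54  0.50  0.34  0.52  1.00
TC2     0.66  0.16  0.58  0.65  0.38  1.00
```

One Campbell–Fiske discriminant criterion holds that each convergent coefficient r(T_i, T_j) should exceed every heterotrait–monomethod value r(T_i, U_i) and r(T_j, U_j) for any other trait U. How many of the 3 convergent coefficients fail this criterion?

Each convergent coefficient versus the relevant comparison correlations:
TA (methods 1·2): 0.74 vs {0.38, 0.52, 0.73, 0.65} → pass.
TB (methods 1·2): 0.50 vs {0.38, 0.52, 0.18, 0.38} → fail.
TC (methods 1·2): 0.58 vs {0.73, 0.65, 0.18, 0.38} → fail.
2 of 3 fail.

2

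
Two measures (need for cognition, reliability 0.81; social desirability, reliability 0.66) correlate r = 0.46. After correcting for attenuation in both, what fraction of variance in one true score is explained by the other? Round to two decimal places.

Disattenuated r = 0.46 / √(0.81 × 0.66) = 0.46 / 0.7312 = 0.6291.
Shared true-score variance = 0.6291² = 0.3958 ≈ 0.40.

0.40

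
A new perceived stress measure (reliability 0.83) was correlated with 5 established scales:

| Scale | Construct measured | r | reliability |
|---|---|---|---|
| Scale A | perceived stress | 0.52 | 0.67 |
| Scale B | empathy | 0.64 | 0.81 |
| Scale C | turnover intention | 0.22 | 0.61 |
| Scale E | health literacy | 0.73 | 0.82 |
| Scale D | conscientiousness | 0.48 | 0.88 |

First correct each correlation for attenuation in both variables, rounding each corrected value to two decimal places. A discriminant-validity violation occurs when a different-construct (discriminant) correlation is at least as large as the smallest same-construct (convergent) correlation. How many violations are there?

Disattenuated r (r / √(r_scale · r_new)):
  Scale A (conv): 0.52 / √(0.67·0.83) = 0.70
  Scale B (disc): 0.64 / √(0.81·0.83) = 0.78
  Scale C (disc): 0.22 / √(0.61·0.83) = 0.31
  Scale E (disc): 0.73 / √(0.82·0.83) = 0.88
  Scale D (disc): 0.48 / √(0.88·0.83) = 0.56
Smallest convergent = 0.70. Discriminant values: 0.78, 0.31, 0.88, 0.56; count ≥ 0.70 → 2.

2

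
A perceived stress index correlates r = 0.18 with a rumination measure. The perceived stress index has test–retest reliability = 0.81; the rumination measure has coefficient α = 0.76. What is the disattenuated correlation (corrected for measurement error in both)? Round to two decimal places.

r_true = r_obs / √(r_xx · r_yy) = 0.18 / √(0.81 × 0.76) = 0.18 / √0.6156 = 0.18 / 0.7846 ≈ 0.23.

0.23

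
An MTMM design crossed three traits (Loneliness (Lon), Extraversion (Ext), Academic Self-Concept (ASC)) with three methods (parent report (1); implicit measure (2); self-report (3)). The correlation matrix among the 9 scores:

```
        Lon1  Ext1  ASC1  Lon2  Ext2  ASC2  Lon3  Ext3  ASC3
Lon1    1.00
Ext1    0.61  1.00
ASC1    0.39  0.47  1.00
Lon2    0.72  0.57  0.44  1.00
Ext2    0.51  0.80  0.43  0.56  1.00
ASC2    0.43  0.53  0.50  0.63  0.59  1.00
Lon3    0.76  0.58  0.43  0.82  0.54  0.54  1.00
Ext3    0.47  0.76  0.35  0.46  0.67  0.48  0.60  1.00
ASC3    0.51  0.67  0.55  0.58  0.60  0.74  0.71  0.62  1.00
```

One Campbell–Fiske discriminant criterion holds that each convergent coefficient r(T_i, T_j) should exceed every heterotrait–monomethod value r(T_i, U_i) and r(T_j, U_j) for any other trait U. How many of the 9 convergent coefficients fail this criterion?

2

Checking each validity diagonal entry against its comparison values:
Lon (methods 1·2): 0.72 vs {0.61, 0.56, 0.39, 0.63} → pass.
Lon (methods 1·3): 0.76 vs {0.61, 0.60, 0.39, 0.71} → pass.
Lon (methods 2·3): 0.82 vs {0.56, 0.60, 0.63, 0.71} → pass.
Ext (methods 1·2): 0.80 vs {0.61, 0.56, 0.47, 0.59} → pass.
Ext (methods 1·3): 0.76 vs {0.61, 0.60, 0.47, 0.62} → pass.
Ext (methods 2·3): 0.67 vs {0.56, 0.60, 0.59, 0.62} → pass.
ASC (methods 1·2): 0.50 vs {0.39, 0.63, 0.47, 0.59} → fail.
ASC (methods 1·3): 0.55 vs {0.39, 0.71, 0.47, 0.62} → fail.
ASC (methods 2·3): 0.74 vs {0.63, 0.71, 0.59, 0.62} → pass.
2 of 9 fail.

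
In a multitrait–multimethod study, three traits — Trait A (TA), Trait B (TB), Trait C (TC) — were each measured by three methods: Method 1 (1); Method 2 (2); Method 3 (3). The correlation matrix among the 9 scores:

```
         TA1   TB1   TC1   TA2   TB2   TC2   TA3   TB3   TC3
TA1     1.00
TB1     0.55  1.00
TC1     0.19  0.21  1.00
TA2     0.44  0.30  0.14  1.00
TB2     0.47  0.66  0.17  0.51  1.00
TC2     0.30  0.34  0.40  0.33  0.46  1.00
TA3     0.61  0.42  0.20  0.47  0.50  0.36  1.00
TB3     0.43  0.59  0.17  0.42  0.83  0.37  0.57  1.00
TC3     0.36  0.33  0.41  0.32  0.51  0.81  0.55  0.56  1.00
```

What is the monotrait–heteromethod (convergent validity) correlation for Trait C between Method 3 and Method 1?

Same trait (TC), different methods: r(TC3, TC1) = 0.41.

0.41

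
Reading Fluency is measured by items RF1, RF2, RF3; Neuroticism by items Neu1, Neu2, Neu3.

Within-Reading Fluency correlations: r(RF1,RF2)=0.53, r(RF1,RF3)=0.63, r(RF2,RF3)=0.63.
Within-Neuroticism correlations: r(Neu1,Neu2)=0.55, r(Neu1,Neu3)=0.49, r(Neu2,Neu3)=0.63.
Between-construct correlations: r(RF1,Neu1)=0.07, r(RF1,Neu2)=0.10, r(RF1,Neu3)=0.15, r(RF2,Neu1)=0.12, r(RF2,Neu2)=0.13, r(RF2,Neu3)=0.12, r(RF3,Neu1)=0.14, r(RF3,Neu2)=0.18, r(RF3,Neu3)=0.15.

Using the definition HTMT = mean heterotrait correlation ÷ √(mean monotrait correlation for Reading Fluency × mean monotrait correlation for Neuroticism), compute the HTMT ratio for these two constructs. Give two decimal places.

0.22

Between-construct mean = 1.16/9 = 0.1289.
Mean within-RF = 1.79/3 = 0.5967; mean within-Neu = 1.67/3 = 0.5567.
Geometric mean = √(0.5967 × 0.5567) = 0.5764.
HTMT = 0.1289 / 0.5764 = 0.22.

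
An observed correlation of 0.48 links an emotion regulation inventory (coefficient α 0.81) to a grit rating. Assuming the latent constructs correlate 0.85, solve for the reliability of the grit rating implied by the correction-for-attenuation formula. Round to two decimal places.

r_true = r_obs / √(r_xx · r_yy) ⇒ 0.85 = 0.48 / √(0.81 · r_yy).
√(0.81 · r_yy) = 0.48 / 0.85 = 0.5647; 0.81 · r_yy = 0.3189; r_yy = 0.3189 / 0.81 ≈ 0.39.

0.39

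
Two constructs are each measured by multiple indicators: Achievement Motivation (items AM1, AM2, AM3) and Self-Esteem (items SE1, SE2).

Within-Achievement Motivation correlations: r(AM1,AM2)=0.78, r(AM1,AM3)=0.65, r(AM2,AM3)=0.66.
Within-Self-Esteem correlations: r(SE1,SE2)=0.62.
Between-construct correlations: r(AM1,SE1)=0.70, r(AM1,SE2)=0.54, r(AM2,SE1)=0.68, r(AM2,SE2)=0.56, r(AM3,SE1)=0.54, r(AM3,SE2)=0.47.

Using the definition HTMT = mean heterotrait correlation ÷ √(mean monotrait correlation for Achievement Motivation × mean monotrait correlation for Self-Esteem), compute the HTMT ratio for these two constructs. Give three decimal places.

Between-construct mean = 3.49/6 = 0.5817.
Mean within-AM = 2.09/3 = 0.6967; mean within-SE = 0.62/1 = 0.6200.
Geometric mean = √(0.6967 × 0.6200) = 0.6572.
HTMT = 0.5817 / 0.6572 = 0.885.

0.885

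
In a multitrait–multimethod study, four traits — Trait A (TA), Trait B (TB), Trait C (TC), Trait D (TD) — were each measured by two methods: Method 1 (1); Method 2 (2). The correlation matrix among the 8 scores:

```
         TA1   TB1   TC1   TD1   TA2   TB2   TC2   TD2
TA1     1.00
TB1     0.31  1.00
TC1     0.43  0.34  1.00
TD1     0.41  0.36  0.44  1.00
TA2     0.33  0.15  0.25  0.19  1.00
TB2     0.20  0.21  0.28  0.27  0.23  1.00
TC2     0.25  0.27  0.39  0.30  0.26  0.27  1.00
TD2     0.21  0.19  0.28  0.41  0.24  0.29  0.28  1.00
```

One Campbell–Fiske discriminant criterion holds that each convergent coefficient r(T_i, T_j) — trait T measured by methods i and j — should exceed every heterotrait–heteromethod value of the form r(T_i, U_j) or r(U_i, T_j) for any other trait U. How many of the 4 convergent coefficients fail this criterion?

1

Checking each validity diagonal entry against its comparison values:
TA (methods 1·2): 0.33 vs {0.20, 0.15, 0.25, 0.25, 0.21, 0.19} → pass.
TB (methods 1·2): 0.21 vs {0.15, 0.20, 0.27, 0.28, 0.19, 0.27} → fail.
TC (methods 1·2): 0.39 vs {0.25, 0.25, 0.28, 0.27, 0.28, 0.30} → pass.
TD (methods 1·2): 0.41 vs {0.19, 0.21, 0.27, 0.19, 0.30, 0.28} → pass.
1 of 4 fail.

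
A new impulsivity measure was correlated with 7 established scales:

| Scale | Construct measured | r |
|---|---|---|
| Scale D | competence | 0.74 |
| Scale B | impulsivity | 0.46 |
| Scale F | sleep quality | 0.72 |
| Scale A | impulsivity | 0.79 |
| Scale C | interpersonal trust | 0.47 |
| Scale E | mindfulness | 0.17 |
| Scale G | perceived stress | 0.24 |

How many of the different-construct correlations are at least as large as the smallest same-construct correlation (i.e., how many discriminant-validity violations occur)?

3

Convergent (same construct = impulsivity): Scale B, Scale A.
Smallest convergent = 0.46. Discriminant values: 0.74, 0.72, 0.47, 0.17, 0.24; count ≥ 0.46 → 3.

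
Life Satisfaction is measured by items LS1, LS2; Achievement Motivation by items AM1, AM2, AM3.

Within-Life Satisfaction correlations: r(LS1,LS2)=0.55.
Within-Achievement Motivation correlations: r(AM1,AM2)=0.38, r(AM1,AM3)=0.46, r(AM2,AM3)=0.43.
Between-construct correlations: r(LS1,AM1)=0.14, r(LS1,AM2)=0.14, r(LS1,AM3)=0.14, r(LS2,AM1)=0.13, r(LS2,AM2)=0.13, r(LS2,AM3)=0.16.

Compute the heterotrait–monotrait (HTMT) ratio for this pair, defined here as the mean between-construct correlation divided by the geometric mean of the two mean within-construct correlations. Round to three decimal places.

Between-construct mean = 0.84/6 = 0.1400.
Mean within-LS = 0.55/1 = 0.5500; mean within-AM = 1.27/3 = 0.4233.
Geometric mean = √(0.5500 × 0.4233) = 0.4825.
HTMT = 0.1400 / 0.4825 = 0.290.

0.290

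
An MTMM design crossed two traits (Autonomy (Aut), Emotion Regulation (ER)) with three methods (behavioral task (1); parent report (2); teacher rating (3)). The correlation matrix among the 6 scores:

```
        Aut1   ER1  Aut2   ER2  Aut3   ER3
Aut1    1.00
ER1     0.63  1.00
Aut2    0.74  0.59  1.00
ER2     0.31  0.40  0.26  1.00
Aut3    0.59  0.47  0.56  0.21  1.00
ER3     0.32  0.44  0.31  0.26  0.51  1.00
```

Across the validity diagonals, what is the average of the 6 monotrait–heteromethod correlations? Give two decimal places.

0.50

Convergent values: 0.74, 0.59, 0.56, 0.40, 0.44, 0.26; mean = 2.99/6 = 0.50.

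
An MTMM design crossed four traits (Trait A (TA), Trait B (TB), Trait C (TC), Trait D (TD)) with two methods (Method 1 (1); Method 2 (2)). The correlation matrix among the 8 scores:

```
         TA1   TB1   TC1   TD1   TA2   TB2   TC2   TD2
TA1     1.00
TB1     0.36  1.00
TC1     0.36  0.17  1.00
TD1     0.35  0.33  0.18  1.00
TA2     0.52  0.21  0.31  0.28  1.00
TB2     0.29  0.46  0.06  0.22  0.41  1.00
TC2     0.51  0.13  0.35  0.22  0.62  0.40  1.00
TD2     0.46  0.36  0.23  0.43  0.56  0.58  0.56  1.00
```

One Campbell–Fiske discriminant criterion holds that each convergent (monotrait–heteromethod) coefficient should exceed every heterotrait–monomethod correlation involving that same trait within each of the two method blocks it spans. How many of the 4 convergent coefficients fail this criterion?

4

Checking each validity diagonal entry against its comparison values:
TA (methods 1·2): 0.52 vs {0.36, 0.41, 0.36, 0.62, 0.35, 0.56} → fail.
TB (methods 1·2): 0.46 vs {0.36, 0.41, 0.17, 0.40, 0.33, 0.58} → fail.
TC (methods 1·2): 0.35 vs {0.36, 0.62, 0.17, 0.40, 0.18, 0.56} → fail.
TD (methods 1·2): 0.43 vs {0.35, 0.56, 0.33, 0.58, 0.18, 0.56} → fail.
4 of 4 fail.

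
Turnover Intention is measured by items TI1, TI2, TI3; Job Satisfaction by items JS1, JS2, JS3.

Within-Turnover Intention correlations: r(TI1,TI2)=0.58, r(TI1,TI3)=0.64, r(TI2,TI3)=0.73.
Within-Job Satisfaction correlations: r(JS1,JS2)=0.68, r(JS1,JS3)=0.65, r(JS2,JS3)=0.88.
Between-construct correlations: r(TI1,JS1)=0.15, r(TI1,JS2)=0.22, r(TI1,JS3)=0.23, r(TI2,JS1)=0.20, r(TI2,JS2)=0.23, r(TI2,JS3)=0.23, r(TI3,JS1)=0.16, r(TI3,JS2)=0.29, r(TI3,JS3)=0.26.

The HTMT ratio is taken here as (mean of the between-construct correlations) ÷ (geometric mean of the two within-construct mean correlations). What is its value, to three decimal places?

0.316

Mean between = 1.97/9 = 0.2189.
Mean within-TI = 1.95/3 = 0.6500; mean within-JS = 2.21/3 = 0.7367.
Geometric mean = √(0.6500 × 0.7367) = 0.6920.
HTMT = 0.2189 / 0.6920 = 0.316.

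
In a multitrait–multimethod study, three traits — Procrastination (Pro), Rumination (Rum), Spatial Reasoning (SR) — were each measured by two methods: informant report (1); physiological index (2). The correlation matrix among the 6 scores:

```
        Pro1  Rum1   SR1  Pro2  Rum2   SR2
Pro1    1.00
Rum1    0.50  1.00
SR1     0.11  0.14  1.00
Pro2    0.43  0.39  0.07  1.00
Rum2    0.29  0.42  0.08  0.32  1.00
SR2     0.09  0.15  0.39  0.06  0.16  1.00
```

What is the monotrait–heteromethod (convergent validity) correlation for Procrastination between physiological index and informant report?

0.43

Same trait (Pro), different methods: r(Pro2, Pro1) = 0.43.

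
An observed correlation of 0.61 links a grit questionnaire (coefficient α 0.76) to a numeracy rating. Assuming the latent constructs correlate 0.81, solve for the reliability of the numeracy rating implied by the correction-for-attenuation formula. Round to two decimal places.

r_true = r_obs / √(r_xx · r_yy) ⇒ 0.81 = 0.61 / √(0.76 · r_yy).
√(0.76 · r_yy) = 0.61 / 0.81 = 0.7531; 0.76 · r_yy = 0.5672; r_yy = 0.5672 / 0.76 ≈ 0.75.

0.75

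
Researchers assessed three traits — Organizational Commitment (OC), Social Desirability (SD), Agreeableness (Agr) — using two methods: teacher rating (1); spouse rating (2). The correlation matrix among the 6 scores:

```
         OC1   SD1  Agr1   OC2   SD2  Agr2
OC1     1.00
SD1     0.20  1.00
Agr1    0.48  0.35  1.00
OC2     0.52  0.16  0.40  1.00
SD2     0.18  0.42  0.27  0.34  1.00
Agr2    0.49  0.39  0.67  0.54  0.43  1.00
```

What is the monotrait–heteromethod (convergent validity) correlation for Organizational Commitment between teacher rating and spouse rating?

0.52

Same trait (OC), different methods: r(OC1, OC2) = 0.52.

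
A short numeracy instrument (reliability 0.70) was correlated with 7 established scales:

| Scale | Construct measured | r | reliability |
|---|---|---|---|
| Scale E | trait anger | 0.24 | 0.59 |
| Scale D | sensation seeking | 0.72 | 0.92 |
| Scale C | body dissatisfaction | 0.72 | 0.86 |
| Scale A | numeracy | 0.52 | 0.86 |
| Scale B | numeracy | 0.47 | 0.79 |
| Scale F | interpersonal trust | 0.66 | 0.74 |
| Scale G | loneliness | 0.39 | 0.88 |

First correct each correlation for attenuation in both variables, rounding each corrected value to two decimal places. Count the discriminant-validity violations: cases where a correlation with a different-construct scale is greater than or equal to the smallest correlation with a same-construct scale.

Disattenuated r (r / √(r_scale · r_new)):
  Scale E (disc): 0.24 / √(0.59·0.70) = 0.37
  Scale D (disc): 0.72 / √(0.92·0.70) = 0.90
  Scale C (disc): 0.72 / √(0.86·0.70) = 0.93
  Scale A (conv): 0.52 / √(0.86·0.70) = 0.67
  Scale B (conv): 0.47 / √(0.79·0.70) = 0.63
  Scale F (disc): 0.66 / √(0.74·0.70) = 0.92
  Scale G (disc): 0.39 / √(0.88·0.70) = 0.50
Smallest convergent = 0.63. Discriminant values: 0.37, 0.90, 0.93, 0.92, 0.50; count ≥ 0.63 → 3.

3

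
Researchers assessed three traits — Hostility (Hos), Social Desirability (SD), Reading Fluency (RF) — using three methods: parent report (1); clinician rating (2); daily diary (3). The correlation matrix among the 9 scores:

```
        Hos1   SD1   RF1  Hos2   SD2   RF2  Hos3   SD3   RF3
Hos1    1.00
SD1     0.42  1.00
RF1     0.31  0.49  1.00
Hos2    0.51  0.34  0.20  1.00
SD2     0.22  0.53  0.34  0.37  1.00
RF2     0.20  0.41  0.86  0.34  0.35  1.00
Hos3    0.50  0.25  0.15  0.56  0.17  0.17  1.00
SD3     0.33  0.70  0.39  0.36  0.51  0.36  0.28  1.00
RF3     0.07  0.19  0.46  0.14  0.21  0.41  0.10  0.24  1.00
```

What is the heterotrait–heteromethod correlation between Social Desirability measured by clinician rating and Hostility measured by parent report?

0.22

Different traits and methods: r(SD2, Hos1) = 0.22.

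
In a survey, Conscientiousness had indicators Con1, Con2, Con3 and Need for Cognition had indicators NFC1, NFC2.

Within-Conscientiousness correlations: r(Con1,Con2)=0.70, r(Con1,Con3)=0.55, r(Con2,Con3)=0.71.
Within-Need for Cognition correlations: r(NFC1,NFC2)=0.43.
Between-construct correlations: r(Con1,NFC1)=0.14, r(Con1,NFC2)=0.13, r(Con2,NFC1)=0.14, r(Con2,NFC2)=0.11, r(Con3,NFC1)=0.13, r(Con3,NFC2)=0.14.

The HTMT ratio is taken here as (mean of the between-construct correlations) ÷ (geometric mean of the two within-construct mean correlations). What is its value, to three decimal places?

0.248

Mean between = 0.79/6 = 0.1317.
Mean within-Con = 1.96/3 = 0.6533; mean within-NFC = 0.43/1 = 0.4300.
Geometric mean = √(0.6533 × 0.4300) = 0.5300.
HTMT = 0.1317 / 0.5300 = 0.248.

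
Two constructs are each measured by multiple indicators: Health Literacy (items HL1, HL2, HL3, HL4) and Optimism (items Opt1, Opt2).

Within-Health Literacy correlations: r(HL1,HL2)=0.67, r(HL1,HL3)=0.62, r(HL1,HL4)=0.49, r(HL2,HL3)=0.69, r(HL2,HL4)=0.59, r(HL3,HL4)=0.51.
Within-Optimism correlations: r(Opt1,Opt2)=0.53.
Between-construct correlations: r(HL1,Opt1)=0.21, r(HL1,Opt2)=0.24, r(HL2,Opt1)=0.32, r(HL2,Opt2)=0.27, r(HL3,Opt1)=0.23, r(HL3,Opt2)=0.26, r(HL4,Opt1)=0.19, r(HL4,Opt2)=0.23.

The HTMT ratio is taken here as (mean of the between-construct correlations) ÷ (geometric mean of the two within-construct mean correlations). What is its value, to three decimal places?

Mean between = 1.95/8 = 0.2438.
Mean within-HL = 3.57/6 = 0.5950; mean within-Opt = 0.53/1 = 0.5300.
Geometric mean = √(0.5950 × 0.5300) = 0.5616.
HTMT = 0.2438 / 0.5616 = 0.434.

0.434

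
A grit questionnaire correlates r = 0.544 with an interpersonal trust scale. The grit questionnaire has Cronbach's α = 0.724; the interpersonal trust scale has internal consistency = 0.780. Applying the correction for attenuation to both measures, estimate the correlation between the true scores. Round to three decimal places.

r_true = r_obs / √(r_xx · r_yy) = 0.544 / √(0.724 × 0.780) = 0.544 / √0.564720 = 0.544 / 0.7515 ≈ 0.724.

0.724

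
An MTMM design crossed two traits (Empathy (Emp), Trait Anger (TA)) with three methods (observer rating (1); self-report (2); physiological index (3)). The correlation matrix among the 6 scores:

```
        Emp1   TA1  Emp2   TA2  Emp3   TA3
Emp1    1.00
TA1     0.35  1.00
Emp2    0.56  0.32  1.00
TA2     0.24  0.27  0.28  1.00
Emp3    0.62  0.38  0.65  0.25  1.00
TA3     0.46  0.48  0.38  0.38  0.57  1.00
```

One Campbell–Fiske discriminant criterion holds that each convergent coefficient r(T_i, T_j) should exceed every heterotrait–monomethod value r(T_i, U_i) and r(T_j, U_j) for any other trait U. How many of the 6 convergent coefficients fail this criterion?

Each convergent coefficient versus the relevant comparison correlations:
Emp (methods 1·2): 0.56 vs {0.35, 0.28} → pass.
Emp (methods 1·3): 0.62 vs {0.35, 0.57} → pass.
Emp (methods 2·3): 0.65 vs {0.28, 0.57} → pass.
TA (methods 1·2): 0.27 vs {0.35, 0.28} → fail.
TA (methods 1·3): 0.48 vs {0.35, 0.57} → fail.
TA (methods 2·3): 0.38 vs {0.28, 0.57} → fail.
3 of 6 fail.

3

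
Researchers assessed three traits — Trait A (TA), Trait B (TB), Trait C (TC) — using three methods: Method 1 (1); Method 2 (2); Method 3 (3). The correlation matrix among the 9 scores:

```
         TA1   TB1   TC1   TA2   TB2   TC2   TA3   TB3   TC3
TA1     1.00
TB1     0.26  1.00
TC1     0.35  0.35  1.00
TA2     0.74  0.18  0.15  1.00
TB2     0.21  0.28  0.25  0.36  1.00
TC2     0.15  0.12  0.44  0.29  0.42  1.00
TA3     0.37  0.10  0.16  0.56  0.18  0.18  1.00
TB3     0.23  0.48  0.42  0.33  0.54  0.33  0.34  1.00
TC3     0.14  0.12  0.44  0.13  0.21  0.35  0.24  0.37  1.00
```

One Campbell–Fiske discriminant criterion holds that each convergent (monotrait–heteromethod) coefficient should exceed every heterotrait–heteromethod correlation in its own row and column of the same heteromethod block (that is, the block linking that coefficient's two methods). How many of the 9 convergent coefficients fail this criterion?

Convergent coefficients and their comparison sets:
TA (methods 1·2): 0.74 vs {0.21, 0.18, 0.15, 0.15} → pass.
TA (methods 1·3): 0.37 vs {0.23, 0.10, 0.14, 0.16} → pass.
TA (methods 2·3): 0.56 vs {0.33, 0.18, 0.13, 0.18} → pass.
TB (methods 1·2): 0.28 vs {0.18, 0.21, 0.12, 0.25} → pass.
TB (methods 1·3): 0.48 vs {0.10, 0.23, 0.12, 0.42} → pass.
TB (methods 2·3): 0.54 vs {0.18, 0.33, 0.21, 0.33} → pass.
TC (methods 1·2): 0.44 vs {0.15, 0.15, 0.25, 0.12} → pass.
TC (methods 1·3): 0.44 vs {0.16, 0.14, 0.42, 0.12} → pass.
TC (methods 2·3): 0.35 vs {0.18, 0.13, 0.33, 0.21} → pass.
0 of 9 fail.

0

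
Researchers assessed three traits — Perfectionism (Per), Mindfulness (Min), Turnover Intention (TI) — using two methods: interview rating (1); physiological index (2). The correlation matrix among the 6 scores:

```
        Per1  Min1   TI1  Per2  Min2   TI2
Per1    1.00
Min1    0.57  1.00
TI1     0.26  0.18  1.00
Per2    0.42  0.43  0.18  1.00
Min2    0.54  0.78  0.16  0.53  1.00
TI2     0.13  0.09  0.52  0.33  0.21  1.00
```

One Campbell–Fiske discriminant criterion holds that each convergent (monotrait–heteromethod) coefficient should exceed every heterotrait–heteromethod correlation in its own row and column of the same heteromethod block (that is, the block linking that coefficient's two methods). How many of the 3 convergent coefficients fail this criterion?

Convergent coefficients and their comparison sets:
Per (methods 1·2): 0.42 vs {0.54, 0.43, 0.13, 0.18} → fail.
Min (methods 1·2): 0.78 vs {0.43, 0.54, 0.09, 0.16} → pass.
TI (methods 1·2): 0.52 vs {0.18, 0.13, 0.16, 0.09} → pass.
1 of 3 fail.

1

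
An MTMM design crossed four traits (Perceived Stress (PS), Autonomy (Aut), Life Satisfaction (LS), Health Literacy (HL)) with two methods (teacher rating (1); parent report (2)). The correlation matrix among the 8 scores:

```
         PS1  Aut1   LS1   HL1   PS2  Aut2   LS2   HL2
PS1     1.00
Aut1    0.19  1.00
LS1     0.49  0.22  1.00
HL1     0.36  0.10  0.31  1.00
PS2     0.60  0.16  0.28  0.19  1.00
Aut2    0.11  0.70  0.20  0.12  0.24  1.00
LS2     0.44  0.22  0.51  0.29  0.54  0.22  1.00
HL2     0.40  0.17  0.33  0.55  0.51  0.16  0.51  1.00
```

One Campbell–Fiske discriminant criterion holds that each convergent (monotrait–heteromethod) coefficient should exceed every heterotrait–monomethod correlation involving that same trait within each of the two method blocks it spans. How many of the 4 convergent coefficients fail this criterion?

1

Each convergent coefficient versus the relevant comparison correlations:
PS (methods 1·2): 0.60 vs {0.19, 0.24, 0.49, 0.54, 0.36, 0.51} → pass.
Aut (methods 1·2): 0.70 vs {0.19, 0.24, 0.22, 0.22, 0.10, 0.16} → pass.
LS (methods 1·2): 0.51 vs {0.49, 0.54, 0.22, 0.22, 0.31, 0.51} → fail.
HL (methods 1·2): 0.55 vs {0.36, 0.51, 0.10, 0.16, 0.31, 0.51} → pass.
1 of 4 fail.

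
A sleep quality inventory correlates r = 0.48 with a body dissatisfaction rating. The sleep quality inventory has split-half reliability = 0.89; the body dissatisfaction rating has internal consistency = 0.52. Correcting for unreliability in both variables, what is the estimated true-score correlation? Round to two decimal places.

r_true = r_obs / √(r_xx · r_yy) = 0.48 / √(0.89 × 0.52) = 0.48 / √0.4628 = 0.48 / 0.6803 ≈ 0.71.

0.71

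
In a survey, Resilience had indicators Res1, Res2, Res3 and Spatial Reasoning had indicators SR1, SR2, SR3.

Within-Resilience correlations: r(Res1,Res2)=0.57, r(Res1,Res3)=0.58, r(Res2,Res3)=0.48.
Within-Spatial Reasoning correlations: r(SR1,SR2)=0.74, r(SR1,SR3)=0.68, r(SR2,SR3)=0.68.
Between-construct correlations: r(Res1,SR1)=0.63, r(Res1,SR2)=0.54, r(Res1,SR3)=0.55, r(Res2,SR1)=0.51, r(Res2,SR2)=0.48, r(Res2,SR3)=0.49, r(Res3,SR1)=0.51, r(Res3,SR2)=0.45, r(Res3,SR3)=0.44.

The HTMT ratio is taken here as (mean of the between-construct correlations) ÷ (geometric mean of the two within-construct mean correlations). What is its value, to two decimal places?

0.83

Mean between = 4.60/9 = 0.5111.
Mean within-Res = 1.63/3 = 0.5433; mean within-SR = 2.10/3 = 0.7000.
Geometric mean = √(0.5433 × 0.7000) = 0.6167.
HTMT = 0.5111 / 0.6167 = 0.83.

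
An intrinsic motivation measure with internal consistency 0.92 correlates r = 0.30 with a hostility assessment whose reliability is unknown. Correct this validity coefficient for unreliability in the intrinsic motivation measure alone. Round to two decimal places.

Single correction: r_c = r_obs / √r_xx = 0.30 / √0.92 = 0.30 / 0.9592 ≈ 0.31.

0.31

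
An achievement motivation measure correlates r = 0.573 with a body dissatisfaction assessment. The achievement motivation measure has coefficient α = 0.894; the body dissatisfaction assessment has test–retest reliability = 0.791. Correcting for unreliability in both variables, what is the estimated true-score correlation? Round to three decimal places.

r_true = r_obs / √(r_xx · r_yy) = 0.573 / √(0.894 × 0.791) = 0.573 / √0.707154 = 0.573 / 0.8409 ≈ 0.681.

0.681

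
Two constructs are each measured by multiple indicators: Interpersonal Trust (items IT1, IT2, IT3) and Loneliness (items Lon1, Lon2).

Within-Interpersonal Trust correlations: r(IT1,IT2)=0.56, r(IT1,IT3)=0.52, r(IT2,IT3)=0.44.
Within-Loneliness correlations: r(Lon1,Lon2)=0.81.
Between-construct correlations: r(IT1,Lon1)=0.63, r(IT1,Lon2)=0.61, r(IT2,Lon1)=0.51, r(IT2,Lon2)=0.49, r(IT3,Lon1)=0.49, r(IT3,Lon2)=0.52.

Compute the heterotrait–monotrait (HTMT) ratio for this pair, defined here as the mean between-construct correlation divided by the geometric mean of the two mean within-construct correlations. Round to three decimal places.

0.846

Mean heterotrait r = 3.25/6 = 0.5417.
Mean within-IT = 1.52/3 = 0.5067; mean within-Lon = 0.81/1 = 0.8100.
Geometric mean = √(0.5067 × 0.8100) = 0.6406.
HTMT = 0.5417 / 0.6406 = 0.846.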